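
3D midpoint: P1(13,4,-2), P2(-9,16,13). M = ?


Mx = (13- 9)/2 = 2.0000
My = (4+16)/2 = 10.0000
Mz = (-2+13)/2 = 5.5000

M = (2.0000, 10.0000, 5.5000)


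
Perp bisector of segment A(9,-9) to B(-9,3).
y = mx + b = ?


Midpoint = (0, -3)
Slope of AB = dy/dx = 12/(-18) = -0.6667
Perp slope = -dx/dy = 18/12 = 1.5000
b = My - (perp slope)*Mx = -3 + (-18*0)/12 = -3 + 0 = -3.0000

y = 1.5000x - 3.0000


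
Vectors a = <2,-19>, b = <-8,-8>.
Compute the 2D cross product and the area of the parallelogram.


cross = 2*(-8) + 19*(-8) = -16 - 152 = -168
Parallelogram area = |-168| = 168

cross = -168, parallelogram area = 168


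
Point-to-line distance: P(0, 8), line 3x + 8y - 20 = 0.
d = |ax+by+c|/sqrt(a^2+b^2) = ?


|3*0 + 8*8 - 20| = |44| = 44
sqrt(9 + 64) = sqrt(73) = 8.5440
d = 44/sqrt(73) = 5.1498

5.1498


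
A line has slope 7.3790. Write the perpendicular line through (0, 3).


Perpendicular slope = -1/m1 = -1/7.3790 = -0.1355
b2 = y0 - m2*x0 = 3 + 0/7.3790 = 3 + 0 = 3.0000

y = -0.1355x + 3.0000


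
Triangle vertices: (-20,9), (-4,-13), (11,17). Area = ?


-20*(-13-17) = 600
-4*(17-9) = -32
11*(9+ 13) = 242
sum = 810
Area = |810|/2 = 405.0000

405.0000 sq units


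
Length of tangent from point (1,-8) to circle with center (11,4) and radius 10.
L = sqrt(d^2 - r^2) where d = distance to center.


d = sqrt((1-11)^2 + (-8-4)^2) = sqrt(100+144) = 15.6205
L = sqrt(244.0000 - 100) = sqrt(144.0000) = 12.0000

12.0000


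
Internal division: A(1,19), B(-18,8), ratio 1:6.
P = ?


Px = (1*(-18) + 6*1)/7 = -12/7 = -1.7143
Py = (1*8 + 6*19)/7 = 122/7 = 17.4286

P = (-1.7143, 17.4286)


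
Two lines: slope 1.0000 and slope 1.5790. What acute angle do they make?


m1-m2 = -0.579
1+m1*m2 = 2.579
tan(theta) = |-0.579/2.579| = 0.224506
theta = arctan(|-0.579/2.579|) = 12.6534 degrees (acute angle)

12.6534 degrees


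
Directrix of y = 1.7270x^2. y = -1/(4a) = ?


a = 1.7270
1/(4a) = 0.1448
directrix: y = -0.1448 = -0.1448

y = -0.1448


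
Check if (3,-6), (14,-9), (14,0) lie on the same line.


3*(-9-0) + 14*(0+ 6) + 14*(-6+ 9)
= -27 + 84 + 42 = 99

No, not collinear (determinant = 99)


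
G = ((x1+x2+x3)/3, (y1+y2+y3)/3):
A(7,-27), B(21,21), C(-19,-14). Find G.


Gx = (7+21- 19)/3 = 9/3 = 3.0000
Gy = (-27+21- 14)/3 = -20/3 = -6.6667

G = (3.0000, -6.6667)


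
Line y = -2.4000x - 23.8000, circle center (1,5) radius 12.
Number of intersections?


Substitute y = -2.4000x - 23.8000: (x-1)^2 + (-2.4000x- 23.8000-5)^2 = 144
Expand to Ax^2 + Bx + C = 0, where b-k = -28.8
A = 1+m^2 = 6.76
B = 2(m(b-k) - h) = 2(-2.4000*(-28.8) - 1) = 136.24
C = h^2 + (b-k)^2 - r^2 = 1 + 829.44 - 144 = 686.44
disc = B^2-4AC = 18561.3376 - 18561.3376 = 0
disc = 0

1 intersection point (tangent)


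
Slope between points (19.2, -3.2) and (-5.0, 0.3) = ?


dy = 0.3 + 3.2 = 3.5
dx = -5.0 - 19.2 = -24.2
m = 3.5/(-24.2) = -0.1446

m = -0.1446


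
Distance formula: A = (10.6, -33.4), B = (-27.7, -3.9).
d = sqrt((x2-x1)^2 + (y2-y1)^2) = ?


dx = -27.7 - 10.6 = -38.3
dy = -3.9 + 33.4 = 29.5
d = sqrt(1466.89 + 870.25) = sqrt(2337.14) = 48.3440

48.3440


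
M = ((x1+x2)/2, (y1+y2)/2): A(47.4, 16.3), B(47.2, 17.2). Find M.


Mx = (47.4 + 47.2)/2 = 94.6/2 = 47.3000
My = (16.3 + 17.2)/2 = 33.5/2 = 16.7500

(47.3000, 16.7500)


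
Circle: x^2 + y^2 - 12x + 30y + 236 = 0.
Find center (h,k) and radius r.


h = -D/2 = 12/2 = 6
k = -E/2 = -30/2 = -15
r^2 = h^2 + k^2 - F = 36 + 225 - 236 = 25
r = 5

Center (6, -15), radius = 5


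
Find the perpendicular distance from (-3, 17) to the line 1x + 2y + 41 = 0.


|1*(-3) + 2*17 + 41| = |72| = 72
sqrt(1 + 4) = sqrt(5) = 2.2361
d = 72/sqrt(5) = 32.1994

32.1994


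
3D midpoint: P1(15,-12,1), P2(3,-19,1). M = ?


Mx = (15+3)/2 = 9.0000
My = (-12- 19)/2 = -15.5000
Mz = (1+1)/2 = 1.0000

M = (9.0000, -15.5000, 1.0000)


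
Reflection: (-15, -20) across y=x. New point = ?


Reflection rule for y=x: (y, x)
(-15, -20) -> (-20, -15)

(-20, -15)


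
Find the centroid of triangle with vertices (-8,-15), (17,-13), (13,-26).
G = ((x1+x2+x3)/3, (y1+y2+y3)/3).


Gx = (-8+17+13)/3 = 22/3 = 7.3333
Gy = (-15- 13- 26)/3 = -54/3 = -18.0000

G = (7.3333, -18.0000)


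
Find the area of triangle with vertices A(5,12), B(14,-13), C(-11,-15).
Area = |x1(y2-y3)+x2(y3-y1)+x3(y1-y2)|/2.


5*(-13+ 15) = 10
14*(-15-12) = -378
-11*(12+ 13) = -275
sum = -643
Area = |-643|/2 = 321.5000

321.5000 sq units


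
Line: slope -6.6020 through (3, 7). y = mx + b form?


y - 7 = -6.6020(x - 3)
y = -6.6020x + 7 + 6.6020*3
y = -6.6020x + 26.8060

y = -6.6020x + 26.8060


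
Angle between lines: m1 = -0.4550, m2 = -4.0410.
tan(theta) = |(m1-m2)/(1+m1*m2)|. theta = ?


m1-m2 = 3.586
1+m1*m2 = 2.838655
tan(theta) = |3.586/2.838655| = 1.263274
theta = arctan(|3.586/2.838655|) = 51.6351 degrees (acute angle)

51.6351 degrees


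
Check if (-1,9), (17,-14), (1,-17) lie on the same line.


-1*(-14+ 17) + 17*(-17-9) + 1*(9+ 14)
= -3 - 442 + 23 = -422

No, not collinear (determinant = -422)


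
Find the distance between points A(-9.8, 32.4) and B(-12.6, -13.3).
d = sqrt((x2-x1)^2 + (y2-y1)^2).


dx = -12.6 + 9.8 = -2.8
dy = -13.3 - 32.4 = -45.7
d = sqrt(7.84 + 2088.49) = sqrt(2096.33) = 45.7857

45.7857


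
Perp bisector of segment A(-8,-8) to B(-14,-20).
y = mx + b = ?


Midpoint = (-11, -14)
Slope of AB = dy/dx = -12/(-6) = 2.0000
Perp slope = -dx/dy = -6/12 = -0.5000
b = My - (perp slope)*Mx = -14 + (-6*(-11))/(-12) = -14 - 5.5000 = -19.5000

y = -0.5000x - 19.5000


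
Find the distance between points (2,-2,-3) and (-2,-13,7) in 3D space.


dx=-4, dy=-11, dz=10
d = sqrt(16+121+100) = sqrt(237) = 15.3948

15.3948


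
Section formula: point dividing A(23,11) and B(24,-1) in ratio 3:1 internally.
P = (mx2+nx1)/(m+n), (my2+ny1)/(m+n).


Px = (3*24 + 1*23)/4 = 95/4 = 23.7500
Py = (3*(-1) + 1*11)/4 = 8/4 = 2.0000

P = (23.7500, 2.0000)


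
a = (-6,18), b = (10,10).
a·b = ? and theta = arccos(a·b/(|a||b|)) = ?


a·b = -6*10 + 18*10 = -60 + 180 = 120
|a| = sqrt(36+324) = 18.9737
|b| = sqrt(100+100) = 14.1421
cos(theta) = 120/(sqrt(360)*sqrt(200)) = 120/sqrt(72000) = 0.447214
theta = arccos(120/sqrt(72000)) = 63.4349 degrees

a·b = 120, theta = 63.4349 deg


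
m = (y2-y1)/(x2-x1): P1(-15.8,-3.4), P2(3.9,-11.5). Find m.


dy = -11.5 + 3.4 = -8.1
dx = 3.9 + 15.8 = 19.7
m = -8.1/19.7 = -0.4112

m = -0.4112


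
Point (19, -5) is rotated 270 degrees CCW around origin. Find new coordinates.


cos(270) = 0, sin(270) = -1
x' = 19*0 + 5*(-1) = -5
y' = 19*(-1) - 5*0 = -19

(-5, -19)


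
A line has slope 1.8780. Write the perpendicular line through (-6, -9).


Perpendicular slope = -1/m1 = -1/1.8780 = -0.5325
b2 = y0 - m2*x0 = -9 - 6/1.8780 = -9 - 3.1949 = -12.1949

y = -0.5325x - 12.1949


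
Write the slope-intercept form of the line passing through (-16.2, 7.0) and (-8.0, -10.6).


m = (-17.6)/(8.2) = -2.1463
b = y1 - m*x1 = 7.0 - (-17.6*(-16.2))/(8.2) = 7.0 - 34.7707 = -27.7707

y = -2.1463x - 27.7707


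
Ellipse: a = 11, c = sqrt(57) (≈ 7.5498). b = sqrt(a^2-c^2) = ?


b^2 = 11^2 - (sqrt(57))^2 = 121 - 57 = 64
b = sqrt(64) = 8

b = 8


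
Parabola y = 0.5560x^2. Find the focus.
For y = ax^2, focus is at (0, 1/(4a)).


a = 0.5560
4a = 2.2240
focus = (0, 1/2.2240) = (0, 0.4496)

Focus = (0, 0.4496)


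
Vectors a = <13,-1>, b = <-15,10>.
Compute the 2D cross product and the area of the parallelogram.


cross = 13*10 + 1*(-15) = 130 - 15 = 115
Parallelogram area = |115| = 115

cross = 115, parallelogram area = 115


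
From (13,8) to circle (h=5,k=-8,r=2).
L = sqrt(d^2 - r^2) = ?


d = sqrt((13-5)^2 + (8+ 8)^2) = sqrt(64+256) = 17.8885
L = sqrt(320.0000 - 4) = sqrt(316.0000) = 17.7764

17.7764


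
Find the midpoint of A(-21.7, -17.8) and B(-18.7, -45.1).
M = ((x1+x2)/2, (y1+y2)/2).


Mx = (-21.7 - 18.7)/2 = -40.4/2 = -20.2000
My = (-17.8 - 45.1)/2 = -62.9/2 = -31.4500

(-20.2000, -31.4500)


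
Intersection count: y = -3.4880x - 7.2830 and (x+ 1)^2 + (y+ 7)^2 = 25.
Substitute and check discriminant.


Substitute y = -3.4880x - 7.2830: (x+ 1)^2 + (-3.4880x- 7.2830+ 7)^2 = 25
Expand to Ax^2 + Bx + C = 0, where b-k = -0.283
A = 1+m^2 = 13.166144
B = 2(m(b-k) - h) = 2(-3.4880*(-0.283) + 1) = 3.974208
C = h^2 + (b-k)^2 - r^2 = 1 + 0.080089 - 25 = -23.919911
disc = B^2-4AC = 15.7943 + 1259.7320 = 1275.5263
disc > 0

2 intersection points


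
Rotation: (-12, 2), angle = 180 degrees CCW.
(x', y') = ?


cos(180) = -1, sin(180) = 0
x' = -12*(-1) - 2*0 = 12
y' = -12*0 + 2*(-1) = -2

(12, -2)


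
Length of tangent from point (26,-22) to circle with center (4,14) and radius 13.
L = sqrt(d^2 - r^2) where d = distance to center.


d = sqrt((26-4)^2 + (-22-14)^2) = sqrt(484+1296) = 42.1900
L = sqrt(1780.0000 - 169) = sqrt(1611.0000) = 40.1373

40.1373


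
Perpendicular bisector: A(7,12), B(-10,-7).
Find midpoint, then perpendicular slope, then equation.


Midpoint = (-1.5, 2.5)
Slope of AB = dy/dx = -19/(-17) = 1.1176
Perp slope = -dx/dy = -17/19 = -0.8947
b = My - (perp slope)*Mx = 2.5 + (-17*(-1.5))/(-19) = 2.5 - 1.3421 = 1.1579

y = -0.8947x + 1.1579


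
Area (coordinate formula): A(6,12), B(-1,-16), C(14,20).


6*(-16-20) = -216
-1*(20-12) = -8
14*(12+ 16) = 392
sum = 168
Area = |168|/2 = 84.0000

84.0000 sq units


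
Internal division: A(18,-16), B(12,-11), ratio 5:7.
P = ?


Px = (5*12 + 7*18)/12 = 186/12 = 15.5000
Py = (5*(-11) + 7*(-16))/12 = -167/12 = -13.9167

P = (15.5000, -13.9167)


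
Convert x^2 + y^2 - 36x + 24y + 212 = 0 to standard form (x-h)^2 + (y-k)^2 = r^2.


h = -D/2 = 36/2 = 18
k = -E/2 = -24/2 = -12
r^2 = h^2 + k^2 - F = 324 + 144 - 212 = 256
r = 16

Center (18, -12), radius = 16


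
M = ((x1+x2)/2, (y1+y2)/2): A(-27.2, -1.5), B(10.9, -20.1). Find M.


Mx = (-27.2 + 10.9)/2 = -16.3/2 = -8.1500
My = (-1.5 - 20.1)/2 = -21.6/2 = -10.8000

(-8.1500, -10.8000)


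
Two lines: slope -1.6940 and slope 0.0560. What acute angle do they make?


m1-m2 = -1.75
1+m1*m2 = 0.905136
tan(theta) = |-1.75/0.905136| = 1.933411
theta = arctan(|-1.75/0.905136|) = 62.6511 degrees (acute angle)

62.6511 degrees


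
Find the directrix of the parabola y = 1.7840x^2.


a = 1.7840
1/(4a) = 0.1401
directrix: y = -0.1401 = -0.1401

y = -0.1401


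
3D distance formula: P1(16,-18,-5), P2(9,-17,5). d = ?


dx=-7, dy=1, dz=10
d = sqrt(49+1+100) = sqrt(150) = 12.2474

12.2474


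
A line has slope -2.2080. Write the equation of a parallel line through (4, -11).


Parallel lines have equal slopes.
m2 = -2.2080
b2 = -11 + 2.2080*4 = -2.1680

y = -2.2080x - 2.1680


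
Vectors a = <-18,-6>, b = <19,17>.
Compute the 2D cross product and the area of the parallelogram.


cross = -18*17 + 6*19 = -306 + 114 = -192
Parallelogram area = |-192| = 192

cross = -192, parallelogram area = 192


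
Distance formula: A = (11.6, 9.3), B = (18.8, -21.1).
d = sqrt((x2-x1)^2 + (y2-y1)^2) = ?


dx = 18.8 - 11.6 = 7.2
dy = -21.1 - 9.3 = -30.4
d = sqrt(51.84 + 924.16) = sqrt(976) = 31.2410

31.2410


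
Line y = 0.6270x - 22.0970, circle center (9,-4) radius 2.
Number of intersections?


Substitute y = 0.6270x - 22.0970: (x-9)^2 + (0.6270x- 22.0970+ 4)^2 = 4
Expand to Ax^2 + Bx + C = 0, where b-k = -18.097
A = 1+m^2 = 1.393129
B = 2(m(b-k) - h) = 2(0.6270*(-18.097) - 9) = -40.693638
C = h^2 + (b-k)^2 - r^2 = 81 + 327.501409 - 4 = 404.501409
disc = B^2-4AC = 1655.9722 - 2254.0906 = -598.1184
disc < 0

0 intersection points


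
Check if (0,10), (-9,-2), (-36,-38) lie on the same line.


0*(-2+ 38) - 9*(-38-10) - 36*(10+ 2)
= 0 + 432 - 432 = 0

Yes, collinear (determinant = 0)


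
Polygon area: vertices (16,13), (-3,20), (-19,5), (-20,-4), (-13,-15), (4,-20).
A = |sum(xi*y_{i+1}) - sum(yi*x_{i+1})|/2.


sum(xi*y_{i+1}) = 16*20 - 3*5 - 19*(-4) - 20*(-15) - 13*(-20) + 4*13 = 993
sum(yi*x_{i+1}) = 13*(-3) + 20*(-19) + 5*(-20) - 4*(-13) - 15*4 - 20*16 = -847
Area = |993 + 847|/2 = 1840/2 = 920.0000

920.0000 sq units


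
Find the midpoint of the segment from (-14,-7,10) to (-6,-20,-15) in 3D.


Mx = (-14- 6)/2 = -10.0000
My = (-7- 20)/2 = -13.5000
Mz = (10- 15)/2 = -2.5000

M = (-10.0000, -13.5000, -2.5000)


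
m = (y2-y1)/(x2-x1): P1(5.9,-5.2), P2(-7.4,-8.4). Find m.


dy = -8.4 + 5.2 = -3.2
dx = -7.4 - 5.9 = -13.3
m = -3.2/(-13.3) = 0.2406

m = 0.2406


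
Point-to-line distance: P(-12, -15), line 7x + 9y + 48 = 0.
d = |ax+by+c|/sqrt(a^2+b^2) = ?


|7*(-12) + 9*(-15) + 48| = |-171| = 171
sqrt(49 + 81) = sqrt(130) = 11.4018
d = 171/sqrt(130) = 14.9977

14.9977


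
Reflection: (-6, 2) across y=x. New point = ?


Reflection rule for y=x: (y, x)
(-6, 2) -> (2, -6)

(2, -6)


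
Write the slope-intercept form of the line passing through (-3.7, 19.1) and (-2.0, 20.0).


m = (0.9)/(1.7) = 0.5294
b = y1 - m*x1 = 19.1 - (0.9*(-3.7))/(1.7) = 19.1 + 1.9588 = 21.0588

y = 0.5294x + 21.0588


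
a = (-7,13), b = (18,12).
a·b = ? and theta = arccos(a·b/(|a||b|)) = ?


a·b = -7*18 + 13*12 = -126 + 156 = 30
|a| = sqrt(49+169) = 14.7648
|b| = sqrt(324+144) = 21.6333
cos(theta) = 30/(sqrt(218)*sqrt(468)) = 30/sqrt(102024) = 0.093923
theta = arccos(30/sqrt(102024)) = 84.6107 degrees

a·b = 30, theta = 84.6107 deg


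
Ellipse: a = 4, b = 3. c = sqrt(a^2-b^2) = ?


c^2 = 4^2 - 3^2 = 16 - 9 = 7
c = sqrt(7) = 2.6458

c = 2.6458


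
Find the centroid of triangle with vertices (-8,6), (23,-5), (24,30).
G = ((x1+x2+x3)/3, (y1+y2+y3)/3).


Gx = (-8+23+24)/3 = 39/3 = 13.0000
Gy = (6- 5+30)/3 = 31/3 = 10.3333

G = (13.0000, 10.3333)


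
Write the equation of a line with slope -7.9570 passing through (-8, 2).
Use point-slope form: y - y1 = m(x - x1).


y - 2 = -7.9570(x + 8)
y = -7.9570x + 2 + 7.9570*(-8)
y = -7.9570x - 61.6560

y = -7.9570x - 61.6560


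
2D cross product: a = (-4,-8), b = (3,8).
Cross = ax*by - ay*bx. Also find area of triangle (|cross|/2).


cross = -4*8 + 8*3 = -32 + 24 = -8
Triangle area = |-8|/2 = 8/2 = 4.0000

cross = -8, triangle area = 4.0000


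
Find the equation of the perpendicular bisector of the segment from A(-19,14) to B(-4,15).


Midpoint = (-11.5, 14.5)
Slope of AB = dy/dx = 1/15 = 0.0667
Perp slope = -dx/dy = -15/1 = -15.0000
b = My - (perp slope)*Mx = 14.5 + (15*(-11.5))/1 = 14.5 - 172.5000 = -158.0000

y = -15.0000x - 158.0000


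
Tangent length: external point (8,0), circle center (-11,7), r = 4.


d = sqrt((8+ 11)^2 + (0-7)^2) = sqrt(361+49) = 20.2485
L = sqrt(410.0000 - 16) = sqrt(394.0000) = 19.8494

19.8494


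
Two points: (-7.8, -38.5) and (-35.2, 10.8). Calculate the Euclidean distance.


dx = -35.2 + 7.8 = -27.4
dy = 10.8 + 38.5 = 49.3
d = sqrt(750.76 + 2430.49) = sqrt(3181.25) = 56.4026

56.4026


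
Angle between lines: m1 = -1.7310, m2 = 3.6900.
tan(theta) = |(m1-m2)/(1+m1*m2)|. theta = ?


m1-m2 = -5.421
1+m1*m2 = -5.38739
tan(theta) = |-5.421/(-5.38739)| = 1.006239
theta = arctan(|-5.421/(-5.38739)|) = 45.1782 degrees (acute angle)

45.1782 degrees


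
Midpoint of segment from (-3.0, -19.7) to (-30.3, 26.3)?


Mx = (-3.0 - 30.3)/2 = -33.3/2 = -16.6500
My = (-19.7 + 26.3)/2 = 6.6/2 = 3.3000

(-16.6500, 3.3000)


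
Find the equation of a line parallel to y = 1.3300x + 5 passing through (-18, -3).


Parallel lines have equal slopes.
m2 = 1.3300
b2 = -3 - 1.3300*(-18) = 20.9400

y = 1.3300x + 20.9400


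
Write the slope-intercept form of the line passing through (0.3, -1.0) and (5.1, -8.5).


m = (-7.5)/(4.8) = -1.5625
b = y1 - m*x1 = -1.0 - (-7.5*0.3)/(4.8) = -1.0 + 0.4688 = -0.5312

y = -1.5625x - 0.5312


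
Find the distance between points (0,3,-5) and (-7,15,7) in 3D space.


dx=-7, dy=12, dz=12
d = sqrt(49+144+144) = sqrt(337) = 18.3576

18.3576


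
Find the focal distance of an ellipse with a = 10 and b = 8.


c^2 = 10^2 - 8^2 = 100 - 64 = 36
c = sqrt(36) = 6.0000

c = 6.0000


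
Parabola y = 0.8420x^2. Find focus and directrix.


a = 0.8420
1/(4a) = 0.2969
Focus = (0, 0.2969)
Directrix: y = -0.2969

Focus = (0, 0.2969), Directrix: y = -0.2969


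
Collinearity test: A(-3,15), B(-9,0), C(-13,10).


-3*(0-10) - 9*(10-15) - 13*(15-0)
= 30 + 45 - 195 = -120

No, not collinear (determinant = -120)


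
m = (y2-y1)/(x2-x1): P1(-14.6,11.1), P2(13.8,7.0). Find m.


dy = 7.0 - 11.1 = -4.1
dx = 13.8 + 14.6 = 28.4
m = -4.1/28.4 = -0.1444

m = -0.1444


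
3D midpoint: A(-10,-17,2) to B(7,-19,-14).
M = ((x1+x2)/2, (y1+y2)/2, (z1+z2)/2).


Mx = (-10+7)/2 = -1.5000
My = (-17- 19)/2 = -18.0000
Mz = (2- 14)/2 = -6.0000

M = (-1.5000, -18.0000, -6.0000)


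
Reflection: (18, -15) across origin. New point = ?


Reflection rule for origin: (-x, -y)
(18, -15) -> (-18, 15)

(-18, 15)


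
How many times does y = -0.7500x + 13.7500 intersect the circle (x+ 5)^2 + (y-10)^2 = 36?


Substitute y = -0.7500x + 13.7500: (x+ 5)^2 + (-0.7500x+13.7500-10)^2 = 36
Expand to Ax^2 + Bx + C = 0, where b-k = 3.75
A = 1+m^2 = 1.5625
B = 2(m(b-k) - h) = 2(-0.7500*3.75 + 5) = 4.375
C = h^2 + (b-k)^2 - r^2 = 25 + 14.0625 - 36 = 3.0625
disc = B^2-4AC = 19.1406 - 19.1406 = 0
disc = 0

1 intersection point (tangent)


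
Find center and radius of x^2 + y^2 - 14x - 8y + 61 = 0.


h = -D/2 = 14/2 = 7
k = -E/2 = 8/2 = 4
r^2 = h^2 + k^2 - F = 49 + 16 - 61 = 4
r = 2

Center (7, 4), radius = 2


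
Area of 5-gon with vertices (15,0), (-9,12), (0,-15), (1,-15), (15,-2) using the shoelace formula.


sum(xi*y_{i+1}) = 15*12 - 9*(-15) + 0*(-15) + 1*(-2) + 15*0 = 313
sum(yi*x_{i+1}) = 0*(-9) + 12*0 - 15*1 - 15*15 - 2*15 = -270
Area = |313 + 270|/2 = 583/2 = 291.5000

291.5000 sq units


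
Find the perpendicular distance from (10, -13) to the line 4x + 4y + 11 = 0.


|4*10 + 4*(-13) + 11| = |-1| = 1
sqrt(16 + 16) = sqrt(32) = 5.6569
d = 1/sqrt(32) = 0.1768

0.1768


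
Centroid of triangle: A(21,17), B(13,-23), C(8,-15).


Gx = (21+13+8)/3 = 42/3 = 14.0000
Gy = (17- 23- 15)/3 = -21/3 = -7.0000

G = (14.0000, -7.0000)


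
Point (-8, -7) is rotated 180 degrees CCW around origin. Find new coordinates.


cos(180) = -1, sin(180) = 0
x' = -8*(-1) + 7*0 = 8
y' = -8*0 - 7*(-1) = 7

(8, 7)


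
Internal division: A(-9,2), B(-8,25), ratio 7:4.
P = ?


Px = (7*(-8) + 4*(-9))/11 = -92/11 = -8.3636
Py = (7*25 + 4*2)/11 = 183/11 = 16.6364

P = (-8.3636, 16.6364)


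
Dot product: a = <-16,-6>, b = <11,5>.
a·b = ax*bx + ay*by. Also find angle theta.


a·b = -16*11 - 6*5 = -176 - 30 = -206
|a| = sqrt(256+36) = 17.0880
|b| = sqrt(121+25) = 12.0830
cos(theta) = -206/(sqrt(292)*sqrt(146)) = -206/sqrt(42632) = -0.997699
theta = arccos(-206/sqrt(42632)) = 176.1121 degrees

a·b = -206, theta = 176.1121 deg


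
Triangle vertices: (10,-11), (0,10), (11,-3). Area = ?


10*(10+ 3) = 130
0*(-3+ 11) = 0
11*(-11-10) = -231
sum = -101
Area = |-101|/2 = 50.5000

50.5000 sq units


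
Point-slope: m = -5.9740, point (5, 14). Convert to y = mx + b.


y - 14 = -5.9740(x - 5)
y = -5.9740x + 14 + 5.9740*5
y = -5.9740x + 43.8700

y = -5.9740x + 43.8700


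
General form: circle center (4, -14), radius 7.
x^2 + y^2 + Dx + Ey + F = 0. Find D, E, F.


(x-4)^2 + (y+ 14)^2 = 7^2
D = -2h = -8, E = -2k = 28
F = h^2+k^2-r^2 = 16+196-49 = 163

D = -8, E = 28, F = 163


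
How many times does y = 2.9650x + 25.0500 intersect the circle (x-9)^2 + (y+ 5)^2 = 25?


Substitute y = 2.9650x + 25.0500: (x-9)^2 + (2.9650x+25.0500+ 5)^2 = 25
Expand to Ax^2 + Bx + C = 0, where b-k = 30.05
A = 1+m^2 = 9.791225
B = 2(m(b-k) - h) = 2(2.9650*30.05 - 9) = 160.1965
C = h^2 + (b-k)^2 - r^2 = 81 + 903.0025 - 25 = 959.0025
disc = B^2-4AC = 25662.9186 - 37559.2370 = -11896.3184
disc < 0

0 intersection points


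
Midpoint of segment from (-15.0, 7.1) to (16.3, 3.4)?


Mx = (-15.0 + 16.3)/2 = 1.3/2 = 0.6500
My = (7.1 + 3.4)/2 = 10.5/2 = 5.2500

(0.6500, 5.2500)


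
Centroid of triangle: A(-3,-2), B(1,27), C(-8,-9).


Gx = (-3+1- 8)/3 = -10/3 = -3.3333
Gy = (-2+27- 9)/3 = 16/3 = 5.3333

G = (-3.3333, 5.3333)


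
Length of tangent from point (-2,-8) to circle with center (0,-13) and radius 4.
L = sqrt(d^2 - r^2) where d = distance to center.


d = sqrt((-2-0)^2 + (-8+ 13)^2) = sqrt(4+25) = 5.3852
L = sqrt(29.0000 - 16) = sqrt(13.0000) = 3.6056

3.6056


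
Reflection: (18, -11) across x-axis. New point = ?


Reflection rule for x-axis: (x, -y)
(18, -11) -> (18, 11)

(18, 11)


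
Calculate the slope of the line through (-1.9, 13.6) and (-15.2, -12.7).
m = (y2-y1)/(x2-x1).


dy = -12.7 - 13.6 = -26.3
dx = -15.2 + 1.9 = -13.3
m = -26.3/(-13.3) = 1.9774

m = 1.9774


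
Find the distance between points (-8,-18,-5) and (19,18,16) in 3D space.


dx=27, dy=36, dz=21
d = sqrt(729+1296+441) = sqrt(2466) = 49.6588

49.6588


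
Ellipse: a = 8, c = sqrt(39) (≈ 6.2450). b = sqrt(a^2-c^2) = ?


b^2 = 8^2 - (sqrt(39))^2 = 64 - 39 = 25
b = sqrt(25) = 5

b = 5


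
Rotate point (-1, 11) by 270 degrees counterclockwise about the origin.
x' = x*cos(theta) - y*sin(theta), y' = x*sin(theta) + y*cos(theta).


cos(270) = 0, sin(270) = -1
x' = -1*0 - 11*(-1) = 11
y' = -1*(-1) + 11*0 = 1

(11, 1)


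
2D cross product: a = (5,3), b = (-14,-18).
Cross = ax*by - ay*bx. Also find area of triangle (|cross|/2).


cross = 5*(-18) - 3*(-14) = -90 + 42 = -48
Triangle area = |-48|/2 = 48/2 = 24.0000

cross = -48, triangle area = 24.0000


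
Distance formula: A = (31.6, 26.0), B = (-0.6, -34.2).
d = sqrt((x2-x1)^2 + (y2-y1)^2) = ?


dx = -0.6 - 31.6 = -32.2
dy = -34.2 - 26.0 = -60.2
d = sqrt(1036.84 + 3624.04) = sqrt(4660.88) = 68.2706

68.2706


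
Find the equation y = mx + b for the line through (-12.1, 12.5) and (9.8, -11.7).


m = (-24.2)/(21.9) = -1.1050
b = y1 - m*x1 = 12.5 - (-24.2*(-12.1))/(21.9) = 12.5 - 13.3708 = -0.8708

y = -1.1050x - 0.8708


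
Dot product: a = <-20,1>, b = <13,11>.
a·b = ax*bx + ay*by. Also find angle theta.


a·b = -20*13 + 1*11 = -260 + 11 = -249
|a| = sqrt(400+1) = 20.0250
|b| = sqrt(169+121) = 17.0294
cos(theta) = -249/(sqrt(401)*sqrt(290)) = -249/sqrt(116290) = -0.730177
theta = arccos(-249/sqrt(116290)) = 136.9012 degrees

a·b = -249, theta = 136.9012 deg


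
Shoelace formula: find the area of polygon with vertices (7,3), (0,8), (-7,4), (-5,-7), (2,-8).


sum(xi*y_{i+1}) = 7*8 + 0*4 - 7*(-7) - 5*(-8) + 2*3 = 151
sum(yi*x_{i+1}) = 3*0 + 8*(-7) + 4*(-5) - 7*2 - 8*7 = -146
Area = |151 + 146|/2 = 297/2 = 148.5000

148.5000 sq units


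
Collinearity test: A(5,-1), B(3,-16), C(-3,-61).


5*(-16+ 61) + 3*(-61+ 1) - 3*(-1+ 16)
= 225 - 180 - 45 = 0

Yes, collinear (determinant = 0)


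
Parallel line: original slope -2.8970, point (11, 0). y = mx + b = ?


Parallel lines have equal slopes.
m2 = -2.8970
b2 = 0 + 2.8970*11 = 31.8670

y = -2.8970x + 31.8670


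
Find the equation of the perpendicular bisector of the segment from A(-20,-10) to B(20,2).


Midpoint = (0, -4)
Slope of AB = dy/dx = 12/40 = 0.3000
Perp slope = -dx/dy = -40/12 = -3.3333
b = My - (perp slope)*Mx = -4 + (40*0)/12 = -4 + 0 = -4.0000

y = -3.3333x - 4.0000


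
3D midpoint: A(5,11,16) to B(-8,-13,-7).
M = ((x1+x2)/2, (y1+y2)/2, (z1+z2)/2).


Mx = (5- 8)/2 = -1.5000
My = (11- 13)/2 = -1.0000
Mz = (16- 7)/2 = 4.5000

M = (-1.5000, -1.0000, 4.5000)


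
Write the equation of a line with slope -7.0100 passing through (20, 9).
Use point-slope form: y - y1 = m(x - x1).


y - 9 = -7.0100(x - 20)
y = -7.0100x + 9 + 7.0100*20
y = -7.0100x + 149.2000

y = -7.0100x + 149.2000


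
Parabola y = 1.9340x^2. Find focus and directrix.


a = 1.9340
1/(4a) = 0.1293
Focus = (0, 0.1293)
Directrix: y = -0.1293

Focus = (0, 0.1293), Directrix: y = -0.1293


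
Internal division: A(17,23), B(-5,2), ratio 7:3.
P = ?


Px = (7*(-5) + 3*17)/10 = 16/10 = 1.6000
Py = (7*2 + 3*23)/10 = 83/10 = 8.3000

P = (1.6000, 8.3000)


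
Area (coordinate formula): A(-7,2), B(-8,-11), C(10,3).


-7*(-11-3) = 98
-8*(3-2) = -8
10*(2+ 11) = 130
sum = 220
Area = |220|/2 = 110.0000

110.0000 sq units


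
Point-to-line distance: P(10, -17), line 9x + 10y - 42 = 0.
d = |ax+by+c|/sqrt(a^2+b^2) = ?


|9*10 + 10*(-17) - 42| = |-122| = 122
sqrt(81 + 100) = sqrt(181) = 13.4536
d = 122/sqrt(181) = 9.0682

9.0682


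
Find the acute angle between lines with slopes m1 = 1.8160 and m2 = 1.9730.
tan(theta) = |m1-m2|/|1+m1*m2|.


m1-m2 = -0.157
1+m1*m2 = 4.582968
tan(theta) = |-0.157/4.582968| = 0.034257
theta = arctan(|-0.157/4.582968|) = 1.9620 degrees (acute angle)

1.9620 degrees


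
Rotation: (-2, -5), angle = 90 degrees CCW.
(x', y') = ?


cos(90) = 0, sin(90) = 1
x' = -2*0 + 5*1 = 5
y' = -2*1 - 5*0 = -2

(5, -2)


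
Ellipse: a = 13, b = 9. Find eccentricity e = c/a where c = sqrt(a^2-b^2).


c = sqrt(169-81) = sqrt(88) = 9.3808
e = c/a = sqrt(88)/13 = 0.7216

e = 0.7216


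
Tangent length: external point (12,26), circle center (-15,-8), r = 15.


d = sqrt((12+ 15)^2 + (26+ 8)^2) = sqrt(729+1156) = 43.4166
L = sqrt(1885.0000 - 225) = sqrt(1660.0000) = 40.7431

40.7431


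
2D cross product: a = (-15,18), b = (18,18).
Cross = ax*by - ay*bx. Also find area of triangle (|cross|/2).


cross = -15*18 - 18*18 = -270 - 324 = -594
Triangle area = |-594|/2 = 594/2 = 297.0000

cross = -594, triangle area = 297.0000


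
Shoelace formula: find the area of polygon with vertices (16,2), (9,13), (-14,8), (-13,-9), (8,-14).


sum(xi*y_{i+1}) = 16*13 + 9*8 - 14*(-9) - 13*(-14) + 8*2 = 604
sum(yi*x_{i+1}) = 2*9 + 13*(-14) + 8*(-13) - 9*8 - 14*16 = -564
Area = |604 + 564|/2 = 1168/2 = 584.0000

584.0000 sq units


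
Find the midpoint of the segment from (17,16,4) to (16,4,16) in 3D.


Mx = (17+16)/2 = 16.5000
My = (16+4)/2 = 10.0000
Mz = (4+16)/2 = 10.0000

M = (16.5000, 10.0000, 10.0000)


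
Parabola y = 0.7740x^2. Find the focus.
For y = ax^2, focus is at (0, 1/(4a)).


a = 0.7740
4a = 3.0960
focus = (0, 1/3.0960) = (0, 0.3230)

Focus = (0, 0.3230)


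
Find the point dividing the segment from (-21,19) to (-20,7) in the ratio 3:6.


Px = (3*(-20) + 6*(-21))/9 = -186/9 = -20.6667
Py = (3*7 + 6*19)/9 = 135/9 = 15.0000

P = (-20.6667, 15.0000)


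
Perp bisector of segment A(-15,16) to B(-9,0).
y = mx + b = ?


Midpoint = (-12, 8)
Slope of AB = dy/dx = -16/6 = -2.6667
Perp slope = -dx/dy = 6/16 = 0.3750
b = My - (perp slope)*Mx = 8 + (6*(-12))/(-16) = 8 + 4.5000 = 12.5000

y = 0.3750x + 12.5000


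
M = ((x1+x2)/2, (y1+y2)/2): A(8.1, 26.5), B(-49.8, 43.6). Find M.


Mx = (8.1 - 49.8)/2 = -41.7/2 = -20.8500
My = (26.5 + 43.6)/2 = 70.1/2 = 35.0500

(-20.8500, 35.0500)


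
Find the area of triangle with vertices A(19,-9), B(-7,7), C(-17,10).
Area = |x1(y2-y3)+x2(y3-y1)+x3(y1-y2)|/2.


19*(7-10) = -57
-7*(10+ 9) = -133
-17*(-9-7) = 272
sum = 82
Area = |82|/2 = 41.0000

41.0000 sq units


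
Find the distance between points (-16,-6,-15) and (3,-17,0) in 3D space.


dx=19, dy=-11, dz=15
d = sqrt(361+121+225) = sqrt(707) = 26.5895

26.5895


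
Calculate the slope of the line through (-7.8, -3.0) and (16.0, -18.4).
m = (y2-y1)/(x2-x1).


dy = -18.4 + 3.0 = -15.4
dx = 16.0 + 7.8 = 23.8
m = -15.4/23.8 = -0.6471

m = -0.6471


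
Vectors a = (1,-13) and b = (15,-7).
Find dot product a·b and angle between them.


a·b = 1*15 - 13*(-7) = 15 + 91 = 106
|a| = sqrt(1+169) = 13.0384
|b| = sqrt(225+49) = 16.5529
cos(theta) = 106/(sqrt(170)*sqrt(274)) = 106/sqrt(46580) = 0.491141
theta = arccos(106/sqrt(46580)) = 60.5844 degrees

a·b = 106, theta = 60.5844 deg


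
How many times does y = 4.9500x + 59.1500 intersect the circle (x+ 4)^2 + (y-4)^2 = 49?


Substitute y = 4.9500x + 59.1500: (x+ 4)^2 + (4.9500x+59.1500-4)^2 = 49
Expand to Ax^2 + Bx + C = 0, where b-k = 55.15
A = 1+m^2 = 25.5025
B = 2(m(b-k) - h) = 2(4.9500*55.15 + 4) = 553.985
C = h^2 + (b-k)^2 - r^2 = 16 + 3041.5225 - 49 = 3008.5225
disc = B^2-4AC = 306899.3802 - 306899.3802 = 0
disc = 0

1 intersection point (tangent)


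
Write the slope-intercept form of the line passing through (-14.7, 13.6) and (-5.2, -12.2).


m = (-25.8)/(9.5) = -2.7158
b = y1 - m*x1 = 13.6 - (-25.8*(-14.7))/(9.5) = 13.6 - 39.9221 = -26.3221

y = -2.7158x - 26.3221


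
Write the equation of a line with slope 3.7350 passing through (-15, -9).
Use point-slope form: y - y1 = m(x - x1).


y + 9 = 3.7350(x + 15)
y = 3.7350x - 9 - 3.7350*(-15)
y = 3.7350x + 47.0250

y = 3.7350x + 47.0250


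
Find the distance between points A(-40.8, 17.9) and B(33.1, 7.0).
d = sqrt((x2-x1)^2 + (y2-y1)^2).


dx = 33.1 + 40.8 = 73.9
dy = 7.0 - 17.9 = -10.9
d = sqrt(5461.21 + 118.81) = sqrt(5580.02) = 74.6995

74.6995


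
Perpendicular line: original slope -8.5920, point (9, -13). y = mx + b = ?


Perpendicular slope = -1/m1 = -1/(-8.5920) = 0.1164
b2 = y0 - m2*x0 = -13 + 9/(-8.5920) = -13 - 1.0475 = -14.0475

y = 0.1164x - 14.0475


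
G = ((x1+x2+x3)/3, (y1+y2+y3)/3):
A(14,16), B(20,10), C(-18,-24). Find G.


Gx = (14+20- 18)/3 = 16/3 = 5.3333
Gy = (16+10- 24)/3 = 2/3 = 0.6667

G = (5.3333, 0.6667)


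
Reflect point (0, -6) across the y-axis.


Reflection rule for y-axis: (-x, y)
(0, -6) -> (0, -6)

(0, -6)


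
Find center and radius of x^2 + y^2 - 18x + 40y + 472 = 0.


h = -D/2 = 18/2 = 9
k = -E/2 = -40/2 = -20
r^2 = h^2 + k^2 - F = 81 + 400 - 472 = 9
r = 3

Center (9, -20), radius = 3


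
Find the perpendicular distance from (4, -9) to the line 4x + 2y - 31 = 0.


|4*4 + 2*(-9) - 31| = |-33| = 33
sqrt(16 + 4) = sqrt(20) = 4.4721
d = 33/sqrt(20) = 7.3790

7.3790


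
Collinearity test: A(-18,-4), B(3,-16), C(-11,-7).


-18*(-16+ 7) + 3*(-7+ 4) - 11*(-4+ 16)
= 162 - 9 - 132 = 21

No, not collinear (determinant = 21)


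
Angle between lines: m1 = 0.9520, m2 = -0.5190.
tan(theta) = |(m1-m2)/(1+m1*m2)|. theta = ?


m1-m2 = 1.471
1+m1*m2 = 0.505912
tan(theta) = |1.471/0.505912| = 2.907620
theta = arctan(|1.471/0.505912|) = 71.0207 degrees (acute angle)

71.0207 degrees


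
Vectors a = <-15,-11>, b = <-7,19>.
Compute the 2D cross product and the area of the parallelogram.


cross = -15*19 + 11*(-7) = -285 - 77 = -362
Parallelogram area = |-362| = 362

cross = -362, parallelogram area = 362


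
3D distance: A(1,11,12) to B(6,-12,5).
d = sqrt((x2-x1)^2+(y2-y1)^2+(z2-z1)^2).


dx=5, dy=-23, dz=-7
d = sqrt(25+529+49) = sqrt(603) = 24.5561

24.5561


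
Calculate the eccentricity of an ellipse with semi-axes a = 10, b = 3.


c = sqrt(100-9) = sqrt(91) = 9.5394
e = c/a = sqrt(91)/10 = 0.9539

e = 0.9539


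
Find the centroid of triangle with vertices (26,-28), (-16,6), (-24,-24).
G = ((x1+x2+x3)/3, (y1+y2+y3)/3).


Gx = (26- 16- 24)/3 = -14/3 = -4.6667
Gy = (-28+6- 24)/3 = -46/3 = -15.3333

G = (-4.6667, -15.3333)


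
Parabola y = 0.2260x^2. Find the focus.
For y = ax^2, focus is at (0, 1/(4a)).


a = 0.2260
4a = 0.9040
focus = (0, 1/0.9040) = (0, 1.1062)

Focus = (0, 1.1062)


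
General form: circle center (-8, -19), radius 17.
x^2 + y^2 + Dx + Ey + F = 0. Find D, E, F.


(x+ 8)^2 + (y+ 19)^2 = 17^2
D = -2h = 16, E = -2k = 38
F = h^2+k^2-r^2 = 64+361-289 = 136

D = 16, E = 38, F = 136


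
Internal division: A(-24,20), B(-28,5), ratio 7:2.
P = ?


Px = (7*(-28) + 2*(-24))/9 = -244/9 = -27.1111
Py = (7*5 + 2*20)/9 = 75/9 = 8.3333

P = (-27.1111, 8.3333)


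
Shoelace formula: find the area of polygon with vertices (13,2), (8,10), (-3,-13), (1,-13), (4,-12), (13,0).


sum(xi*y_{i+1}) = 13*10 + 8*(-13) - 3*(-13) + 1*(-12) + 4*0 + 13*2 = 79
sum(yi*x_{i+1}) = 2*8 + 10*(-3) - 13*1 - 13*4 - 12*13 + 0*13 = -235
Area = |79 + 235|/2 = 314/2 = 157.0000

157.0000 sq units


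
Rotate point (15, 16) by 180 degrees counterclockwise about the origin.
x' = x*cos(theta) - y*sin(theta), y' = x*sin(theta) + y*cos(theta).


cos(180) = -1, sin(180) = 0
x' = 15*(-1) - 16*0 = -15
y' = 15*0 + 16*(-1) = -16

(-15, -16)


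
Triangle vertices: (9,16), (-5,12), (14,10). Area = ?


9*(12-10) = 18
-5*(10-16) = 30
14*(16-12) = 56
sum = 104
Area = |104|/2 = 52.0000

52.0000 sq units


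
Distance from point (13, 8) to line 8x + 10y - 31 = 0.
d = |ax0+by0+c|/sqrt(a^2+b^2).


|8*13 + 10*8 - 31| = |153| = 153
sqrt(64 + 100) = sqrt(164) = 12.8062
d = 153/sqrt(164) = 11.9473

11.9473


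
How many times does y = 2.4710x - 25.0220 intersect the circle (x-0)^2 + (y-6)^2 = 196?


Substitute y = 2.4710x - 25.0220: (x-0)^2 + (2.4710x- 25.0220-6)^2 = 196
Expand to Ax^2 + Bx + C = 0, where b-k = -31.022
A = 1+m^2 = 7.105841
B = 2(m(b-k) - h) = 2(2.4710*(-31.022) - 0) = -153.310724
C = h^2 + (b-k)^2 - r^2 = 0 + 962.364484 - 196 = 766.364484
disc = B^2-4AC = 23504.1781 - 21782.6567 = 1721.5214
disc > 0

2 intersection points


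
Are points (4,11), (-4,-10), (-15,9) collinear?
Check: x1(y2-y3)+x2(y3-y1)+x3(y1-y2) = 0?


4*(-10-9) - 4*(9-11) - 15*(11+ 10)
= -76 + 8 - 315 = -383

No, not collinear (determinant = -383)


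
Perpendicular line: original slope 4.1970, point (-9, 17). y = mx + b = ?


Perpendicular slope = -1/m1 = -1/4.1970 = -0.2383
b2 = y0 - m2*x0 = 17 - 9/4.1970 = 17 - 2.1444 = 14.8556

y = -0.2383x + 14.8556


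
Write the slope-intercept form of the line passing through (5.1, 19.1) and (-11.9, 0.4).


m = (-18.7)/(-17.0) = 1.1000
b = y1 - m*x1 = 19.1 - (-18.7*5.1)/(-17.0) = 19.1 - 5.6100 = 13.4900

y = 1.1000x + 13.4900


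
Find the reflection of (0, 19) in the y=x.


Reflection rule for y=x: (y, x)
(0, 19) -> (19, 0)

(19, 0)


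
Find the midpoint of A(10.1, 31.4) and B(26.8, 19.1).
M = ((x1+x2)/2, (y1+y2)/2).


Mx = (10.1 + 26.8)/2 = 36.9/2 = 18.4500
My = (31.4 + 19.1)/2 = 50.5/2 = 25.2500

(18.4500, 25.2500)


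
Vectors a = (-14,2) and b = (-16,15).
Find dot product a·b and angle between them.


a·b = -14*(-16) + 2*15 = 224 + 30 = 254
|a| = sqrt(196+4) = 14.1421
|b| = sqrt(256+225) = 21.9317
cos(theta) = 254/(sqrt(200)*sqrt(481)) = 254/sqrt(96200) = 0.818929
theta = arccos(254/sqrt(96200)) = 35.0223 degrees

a·b = 254, theta = 35.0223 deg


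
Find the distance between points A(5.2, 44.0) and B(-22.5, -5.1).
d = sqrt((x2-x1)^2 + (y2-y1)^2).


dx = -22.5 - 5.2 = -27.7
dy = -5.1 - 44.0 = -49.1
d = sqrt(767.29 + 2410.81) = sqrt(3178.1) = 56.3746

56.3746


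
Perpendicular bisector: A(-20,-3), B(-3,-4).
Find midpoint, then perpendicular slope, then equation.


Midpoint = (-11.5, -3.5)
Slope of AB = dy/dx = -1/17 = -0.0588
Perp slope = -dx/dy = 17/1 = 17.0000
b = My - (perp slope)*Mx = -3.5 + (17*(-11.5))/(-1) = -3.5 + 195.5000 = 192.0000

y = 17.0000x + 192.0000


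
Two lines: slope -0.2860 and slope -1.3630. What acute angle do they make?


m1-m2 = 1.077
1+m1*m2 = 1.389818
tan(theta) = |1.077/1.389818| = 0.774922
theta = arctan(|1.077/1.389818|) = 37.7729 degrees (acute angle)

37.7729 degrees


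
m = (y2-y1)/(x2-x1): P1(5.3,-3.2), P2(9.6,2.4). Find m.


dy = 2.4 + 3.2 = 5.6
dx = 9.6 - 5.3 = 4.3
m = 5.6/4.3 = 1.3023

m = 1.3023


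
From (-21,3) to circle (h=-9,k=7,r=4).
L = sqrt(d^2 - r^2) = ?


d = sqrt((-21+ 9)^2 + (3-7)^2) = sqrt(144+16) = 12.6491
L = sqrt(160.0000 - 16) = sqrt(144.0000) = 12.0000

12.0000


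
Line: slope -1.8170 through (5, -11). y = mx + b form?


y + 11 = -1.8170(x - 5)
y = -1.8170x - 11 + 1.8170*5
y = -1.8170x - 1.9150

y = -1.8170x - 1.9150


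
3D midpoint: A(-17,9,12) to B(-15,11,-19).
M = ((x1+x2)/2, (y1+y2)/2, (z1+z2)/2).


Mx = (-17- 15)/2 = -16.0000
My = (9+11)/2 = 10.0000
Mz = (12- 19)/2 = -3.5000

M = (-16.0000, 10.0000, -3.5000)


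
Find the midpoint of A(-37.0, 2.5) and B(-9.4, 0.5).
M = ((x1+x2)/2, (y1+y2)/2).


Mx = (-37.0 - 9.4)/2 = -46.4/2 = -23.2000
My = (2.5 + 0.5)/2 = 3.0/2 = 1.5000

(-23.2000, 1.5000)


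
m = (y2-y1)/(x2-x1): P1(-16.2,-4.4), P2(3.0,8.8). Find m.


dy = 8.8 + 4.4 = 13.2
dx = 3.0 + 16.2 = 19.2
m = 13.2/19.2 = 0.6875

m = 0.6875


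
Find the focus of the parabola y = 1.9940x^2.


a = 1.9940
4a = 7.9760
focus = (0, 1/7.9760) = (0, 0.1254)

Focus = (0, 0.1254)


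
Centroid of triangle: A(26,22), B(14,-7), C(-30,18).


Gx = (26+14- 30)/3 = 10/3 = 3.3333
Gy = (22- 7+18)/3 = 33/3 = 11.0000

G = (3.3333, 11.0000)


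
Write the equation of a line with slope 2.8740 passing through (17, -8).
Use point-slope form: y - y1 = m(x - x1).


y + 8 = 2.8740(x - 17)
y = 2.8740x - 8 - 2.8740*17
y = 2.8740x - 56.8580

y = 2.8740x - 56.8580


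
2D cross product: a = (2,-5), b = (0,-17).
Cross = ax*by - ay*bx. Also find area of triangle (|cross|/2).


cross = 2*(-17) + 5*0 = -34 - 0 = -34
Triangle area = |-34|/2 = 34/2 = 17.0000

cross = -34, triangle area = 17.0000


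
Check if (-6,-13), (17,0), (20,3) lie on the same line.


-6*(0-3) + 17*(3+ 13) + 20*(-13-0)
= 18 + 272 - 260 = 30

No, not collinear (determinant = 30)


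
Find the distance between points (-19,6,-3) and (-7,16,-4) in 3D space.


dx=12, dy=10, dz=-1
d = sqrt(144+100+1) = sqrt(245) = 15.6525

15.6525


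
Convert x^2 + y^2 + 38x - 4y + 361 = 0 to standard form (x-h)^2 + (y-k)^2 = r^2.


h = -D/2 = -38/2 = -19
k = -E/2 = 4/2 = 2
r^2 = h^2 + k^2 - F = 361 + 4 - 361 = 4
r = 2

Center (-19, 2), radius = 2


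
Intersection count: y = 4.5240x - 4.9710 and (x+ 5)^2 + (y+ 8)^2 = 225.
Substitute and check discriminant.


Substitute y = 4.5240x - 4.9710: (x+ 5)^2 + (4.5240x- 4.9710+ 8)^2 = 225
Expand to Ax^2 + Bx + C = 0, where b-k = 3.029
A = 1+m^2 = 21.466576
B = 2(m(b-k) - h) = 2(4.5240*3.029 + 5) = 37.406392
C = h^2 + (b-k)^2 - r^2 = 25 + 9.174841 - 225 = -190.825159
disc = B^2-4AC = 1399.2382 + 16385.4511 = 17784.6893
disc > 0

2 intersection points


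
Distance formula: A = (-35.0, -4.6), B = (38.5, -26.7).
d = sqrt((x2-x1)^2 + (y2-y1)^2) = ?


dx = 38.5 + 35.0 = 73.5
dy = -26.7 + 4.6 = -22.1
d = sqrt(5402.25 + 488.41) = sqrt(5890.66) = 76.7506

76.7506


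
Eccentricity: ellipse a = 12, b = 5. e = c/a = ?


c = sqrt(144-25) = sqrt(119) = 10.9087
e = c/a = sqrt(119)/12 = 0.9091

e = 0.9091


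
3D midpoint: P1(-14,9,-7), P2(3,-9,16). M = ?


Mx = (-14+3)/2 = -5.5000
My = (9- 9)/2 = 0
Mz = (-7+16)/2 = 4.5000

M = (-5.5000, 0, 4.5000)


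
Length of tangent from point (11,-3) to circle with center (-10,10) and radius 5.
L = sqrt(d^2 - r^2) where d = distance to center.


d = sqrt((11+ 10)^2 + (-3-10)^2) = sqrt(441+169) = 24.6982
L = sqrt(610.0000 - 25) = sqrt(585.0000) = 24.1868

24.1868


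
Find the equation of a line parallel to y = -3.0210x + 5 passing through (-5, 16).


Parallel lines have equal slopes.
m2 = -3.0210
b2 = 16 + 3.0210*(-5) = 0.8950

y = -3.0210x + 0.8950


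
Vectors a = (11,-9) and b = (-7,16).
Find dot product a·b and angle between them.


a·b = 11*(-7) - 9*16 = -77 - 144 = -221
|a| = sqrt(121+81) = 14.2127
|b| = sqrt(49+256) = 17.4642
cos(theta) = -221/(sqrt(202)*sqrt(305)) = -221/sqrt(61610) = -0.890362
theta = arccos(-221/sqrt(61610)) = 152.9188 degrees

a·b = -221, theta = 152.9188 deg


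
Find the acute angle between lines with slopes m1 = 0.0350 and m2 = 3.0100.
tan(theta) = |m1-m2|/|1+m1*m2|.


m1-m2 = -2.975
1+m1*m2 = 1.10535
tan(theta) = |-2.975/1.10535| = 2.691455
theta = arctan(|-2.975/1.10535|) = 69.6176 degrees (acute angle)

69.6176 degrees


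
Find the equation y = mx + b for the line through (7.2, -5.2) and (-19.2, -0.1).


m = (5.1)/(-26.4) = -0.1932
b = y1 - m*x1 = -5.2 - (5.1*7.2)/(-26.4) = -5.2 + 1.3909 = -3.8091

y = -0.1932x - 3.8091


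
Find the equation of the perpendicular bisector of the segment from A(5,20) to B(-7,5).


Midpoint = (-1, 12.5)
Slope of AB = dy/dx = -15/(-12) = 1.2500
Perp slope = -dx/dy = -12/15 = -0.8000
b = My - (perp slope)*Mx = 12.5 + (-12*(-1))/(-15) = 12.5 - 0.8000 = 11.7000

y = -0.8000x + 11.7000
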